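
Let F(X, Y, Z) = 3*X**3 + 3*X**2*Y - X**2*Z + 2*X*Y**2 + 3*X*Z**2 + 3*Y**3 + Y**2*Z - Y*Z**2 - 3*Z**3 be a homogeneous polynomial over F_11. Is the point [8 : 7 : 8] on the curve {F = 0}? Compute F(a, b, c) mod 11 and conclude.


F(8,7,8) ≡ 0 (mod 11); P is on the curve.

Evaluate F(8, 7, 8) term-by-term (mod 11).
  3*X**3 ↦ 3·512·1·1 = 1536
  3*X**2*Y ↦ 3·64·7·1 = 1344
  -X**2*Z ↦ -1·64·1·8 = -512
  2*X*Y**2 ↦ 2·8·49·1 = 784
  3*X*Z**2 ↦ 3·8·1·64 = 1536
  3*Y**3 ↦ 3·1·343·1 = 1029
  Y**2*Z ↦ 1·1·49·8 = 392
  -Y*Z**2 ↦ -1·1·7·64 = -448
  -3*Z**3 ↦ -3·1·1·512 = -1536
Sum: F(8, 7, 8) = (1536) + (1344) + (-512) + (784) + (1536) + (1029) + (392) + (-448) + (-1536) = 4125.
Reducing mod 11: 4125 ≡ 0 (mod 11).
Since F(a, b, c) ≡ 0 (mod 11), P lies on the curve.


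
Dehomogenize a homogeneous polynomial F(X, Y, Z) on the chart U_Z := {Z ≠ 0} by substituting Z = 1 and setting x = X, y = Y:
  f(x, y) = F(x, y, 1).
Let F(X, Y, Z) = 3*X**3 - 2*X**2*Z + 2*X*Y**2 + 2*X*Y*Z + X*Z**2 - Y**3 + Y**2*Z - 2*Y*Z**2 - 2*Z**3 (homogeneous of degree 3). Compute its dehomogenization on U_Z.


f(x, y) = 3*x**3 - 2*x**2 + 2*x*y**2 + 2*x*y + x - y**3 + y**2 - 2*y - 2

On U_Z we set Z = 1. Each monomial c·X^i·Y^j·Z^k in F becomes c·x^i·y^j·1^k = c·x^i·y^j.
Substituting Z = 1: F(X, Y, 1) = 3*x**3 - 2*x**2 + 2*x*y**2 + 2*x*y + x - y**3 + y**2 - 2*y - 2.
Note: deg(f) ≤ deg(F) = 3; strict inequality happens when F is divisible by Z (lost terms).


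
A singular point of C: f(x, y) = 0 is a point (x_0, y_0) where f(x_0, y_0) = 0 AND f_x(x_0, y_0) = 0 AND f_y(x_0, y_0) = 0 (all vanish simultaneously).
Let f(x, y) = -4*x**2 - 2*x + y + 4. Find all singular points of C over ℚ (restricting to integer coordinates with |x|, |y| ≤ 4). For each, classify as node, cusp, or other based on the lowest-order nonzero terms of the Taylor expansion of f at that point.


No singular points in the scanned grid; C is smooth there.

Compute partial derivatives:
  f_x = -8*x - 2.
  f_y = 1.
f_y = 1 is a nonzero constant, so f_y never vanishes: no point (x, y) can satisfy f = f_x = f_y = 0. In particular no (x, y) ∈ {−4, ..., 4}² is singular; the curve is smooth.


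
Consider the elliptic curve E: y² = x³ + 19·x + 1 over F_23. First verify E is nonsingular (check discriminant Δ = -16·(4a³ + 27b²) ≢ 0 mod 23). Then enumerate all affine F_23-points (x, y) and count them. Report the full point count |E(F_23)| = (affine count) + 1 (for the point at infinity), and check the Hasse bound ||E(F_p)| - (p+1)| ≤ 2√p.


Affine points = {(0, 1), (0, 22), (2, 1), (2, 22), (3, 4), (3, 19), (4, 7), (4, 16), (6, 3), (6, 20), (9, 2), (9, 21), (10, 8), (10, 15), (11, 0), (12, 5), (12, 18), (15, 2), (15, 21), (16, 10), (16, 13), (17, 4), (17, 19), (20, 3), (20, 20), (21, 1), (21, 22), (22, 2), (22, 21)}; affine count = 29; |E(F_23)| = 30.

Discriminant check: Δ ∝ 4a³ + 27b² = 4·19³ + 27·1² = 4·6859 + 27·1 ≡ 1 (mod 23). Nonzero ⇒ E is nonsingular.
For each x ∈ F_23, compute rhs = x³ + 19·x + 1 mod 23, then count y ∈ F_23 with y² ≡ rhs.
  x = 0: rhs = 1, matching y values: 1, 22 (2 points).
  x = 1: rhs = 21, matching y values: none (0 points).
  x = 2: rhs = 1, matching y values: 1, 22 (2 points).
  x = 3: rhs = 16, matching y values: 4, 19 (2 points).
  x = 4: rhs = 3, matching y values: 7, 16 (2 points).
  x = 5: rhs = 14, matching y values: none (0 points).
  x = 6: rhs = 9, matching y values: 3, 20 (2 points).
  x = 7: rhs = 17, matching y values: none (0 points).
  x = 8: rhs = 21, matching y values: none (0 points).
  x = 9: rhs = 4, matching y values: 2, 21 (2 points).
  x = 10: rhs = 18, matching y values: 8, 15 (2 points).
  x = 11: rhs = 0, matching y values: 0 (1 points).
  x = 12: rhs = 2, matching y values: 5, 18 (2 points).
  x = 13: rhs = 7, matching y values: none (0 points).
  x = 14: rhs = 21, matching y values: none (0 points).
  x = 15: rhs = 4, matching y values: 2, 21 (2 points).
  x = 16: rhs = 8, matching y values: 10, 13 (2 points).
  x = 17: rhs = 16, matching y values: 4, 19 (2 points).
  x = 18: rhs = 11, matching y values: none (0 points).
  x = 19: rhs = 22, matching y values: none (0 points).
  x = 20: rhs = 9, matching y values: 3, 20 (2 points).
  x = 21: rhs = 1, matching y values: 1, 22 (2 points).
  x = 22: rhs = 4, matching y values: 2, 21 (2 points).
Total affine count: 29.
Full point count |E(F_23)| = 29 + 1 = 30.
Hasse bound: |30 − (23+1)| = |6| = 6 ≤ 2√23 ≈ 9.5917 ✓.


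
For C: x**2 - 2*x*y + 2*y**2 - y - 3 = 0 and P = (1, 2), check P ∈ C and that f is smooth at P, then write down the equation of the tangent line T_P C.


Tangent line at P: -2*x + 5*y - 8 = 0.

Step 1: f(1, 2) = 0, so P lies on C.
Step 2: partial derivatives
  f_x(x, y) = 2*x - 2*y, f_y(x, y) = -2*x + 4*y - 1.
  f_x(P) = -2, f_y(P) = 5 (gradient nonzero, so P is smooth).
Step 3: tangent line at P: -2·(x − 1) + 5·(y − 2) = 0.
Expanding: -2*x + 5*y - 8 = 0.


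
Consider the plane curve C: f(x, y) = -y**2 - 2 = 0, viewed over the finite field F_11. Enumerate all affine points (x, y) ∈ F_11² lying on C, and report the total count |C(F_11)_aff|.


Affine F_11-points: {(0, 3), (0, 8), (1, 3), (1, 8), (2, 3), (2, 8), (3, 3), (3, 8), (4, 3), (4, 8), (5, 3), (5, 8), (6, 3), (6, 8), (7, 3), (7, 8), (8, 3), (8, 8), (9, 3), (9, 8), (10, 3), (10, 8)}; count = 22.

For each of the 121 pairs (x, y) ∈ F_11², evaluate f(x, y) mod 11. Record the zeros.
  x = 0: [0↦9, 1↦8, 2↦5, 3↦0, 4↦4, 5↦6, 6↦6, 7↦4, 8↦0, 9↦5, 10↦8]  zeros at y ∈ {3, 8}
  x = 1: [0↦9, 1↦8, 2↦5, 3↦0, 4↦4, 5↦6, 6↦6, 7↦4, 8↦0, 9↦5, 10↦8]  zeros at y ∈ {3, 8}
  x = 2: [0↦9, 1↦8, 2↦5, 3↦0, 4↦4, 5↦6, 6↦6, 7↦4, 8↦0, 9↦5, 10↦8]  zeros at y ∈ {3, 8}
  x = 3: [0↦9, 1↦8, 2↦5, 3↦0, 4↦4, 5↦6, 6↦6, 7↦4, 8↦0, 9↦5, 10↦8]  zeros at y ∈ {3, 8}
  x = 4: [0↦9, 1↦8, 2↦5, 3↦0, 4↦4, 5↦6, 6↦6, 7↦4, 8↦0, 9↦5, 10↦8]  zeros at y ∈ {3, 8}
  x = 5: [0↦9, 1↦8, 2↦5, 3↦0, 4↦4, 5↦6, 6↦6, 7↦4, 8↦0, 9↦5, 10↦8]  zeros at y ∈ {3, 8}
  x = 6: [0↦9, 1↦8, 2↦5, 3↦0, 4↦4, 5↦6, 6↦6, 7↦4, 8↦0, 9↦5, 10↦8]  zeros at y ∈ {3, 8}
  x = 7: [0↦9, 1↦8, 2↦5, 3↦0, 4↦4, 5↦6, 6↦6, 7↦4, 8↦0, 9↦5, 10↦8]  zeros at y ∈ {3, 8}
  x = 8: [0↦9, 1↦8, 2↦5, 3↦0, 4↦4, 5↦6, 6↦6, 7↦4, 8↦0, 9↦5, 10↦8]  zeros at y ∈ {3, 8}
  x = 9: [0↦9, 1↦8, 2↦5, 3↦0, 4↦4, 5↦6, 6↦6, 7↦4, 8↦0, 9↦5, 10↦8]  zeros at y ∈ {3, 8}
  x = 10: [0↦9, 1↦8, 2↦5, 3↦0, 4↦4, 5↦6, 6↦6, 7↦4, 8↦0, 9↦5, 10↦8]  zeros at y ∈ {3, 8}
Collecting zeros: affine points = {(0, 3), (0, 8), (1, 3), (1, 8), (2, 3), (2, 8), (3, 3), (3, 8), (4, 3), (4, 8), (5, 3), (5, 8), (6, 3), (6, 8), (7, 3), (7, 8), (8, 3), (8, 8), (9, 3), (9, 8), (10, 3), (10, 8)}.
Total count |C(F_11)_aff| = 22.


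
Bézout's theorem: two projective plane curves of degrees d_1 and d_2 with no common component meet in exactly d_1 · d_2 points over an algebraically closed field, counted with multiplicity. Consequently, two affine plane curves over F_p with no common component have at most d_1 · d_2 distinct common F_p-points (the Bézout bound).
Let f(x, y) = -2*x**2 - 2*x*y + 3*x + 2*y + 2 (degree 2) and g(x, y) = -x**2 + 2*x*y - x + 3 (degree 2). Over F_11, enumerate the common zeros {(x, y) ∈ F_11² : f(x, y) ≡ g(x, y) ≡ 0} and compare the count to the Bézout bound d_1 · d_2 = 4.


Common zeros: ∅; count = 0; Bézout bound = 4.

deg(f) = 2, deg(g) = 2, so Bézout bound = 4.
Scan x ∈ F_11. For each x, list the y ∈ F_11 with f(x, y) ≡ 0 and those with g(x, y) ≡ 0 (mod 11); the common zeros in that column are the intersection.
  x = 0: f ≡ 0 at y ∈ {10}; g ≡ 0 at y ∈ ∅; common: ∅.
  x = 1: f ≡ 0 at y ∈ ∅; g ≡ 0 at y ∈ {5}; common: ∅.
  x = 2: f ≡ 0 at y ∈ {0}; g ≡ 0 at y ∈ {9}; common: ∅.
  x = 3: f ≡ 0 at y ∈ {1}; g ≡ 0 at y ∈ {7}; common: ∅.
  x = 4: f ≡ 0 at y ∈ {8}; g ≡ 0 at y ∈ {9}; common: ∅.
  x = 5: f ≡ 0 at y ∈ {0}; g ≡ 0 at y ∈ {6}; common: ∅.
  x = 6: f ≡ 0 at y ∈ {8}; g ≡ 0 at y ∈ {6}; common: ∅.
  x = 7: f ≡ 0 at y ∈ {2}; g ≡ 0 at y ∈ {3}; common: ∅.
  x = 8: f ≡ 0 at y ∈ {10}; g ≡ 0 at y ∈ {5}; common: ∅.
  x = 9: f ≡ 0 at y ∈ {2}; g ≡ 0 at y ∈ {3}; common: ∅.
  x = 10: f ≡ 0 at y ∈ {9}; g ≡ 0 at y ∈ {7}; common: ∅.
Collecting: common zeros = ∅, so the count is 0.
Comparison with the Bézout bound: 0 ≤ 4 = deg(f)·deg(g), as expected for curves with no common component (the affine F_11-count falls short of the bound because intersections may lie at infinity, over extension fields, or carry multiplicity).


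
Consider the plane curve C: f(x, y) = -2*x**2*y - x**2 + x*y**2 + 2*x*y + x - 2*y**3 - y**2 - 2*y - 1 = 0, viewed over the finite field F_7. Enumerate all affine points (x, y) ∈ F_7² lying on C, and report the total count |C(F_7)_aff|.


Affine F_7-points: {(0, 3), (1, 2), (3, 0), (3, 1), (5, 0), (5, 2)}; count = 6.

For each of the 49 pairs (x, y) ∈ F_7², evaluate f(x, y) mod 7. Record the zeros.
  x = 0: [0↦6, 1↦1, 2↦3, 3↦0, 4↦1, 5↦1, 6↦2]  zeros at y ∈ {3}
  x = 1: [0↦6, 1↦2, 2↦0, 3↦2, 4↦3, 5↦5, 6↦3]  zeros at y ∈ {2}
  x = 2: [0↦4, 1↦4, 2↦1, 3↦4, 4↦1, 5↦1, 6↦6]  zeros at y ∈ ∅
  x = 3: [0↦0, 1↦0, 2↦6, 3↦6, 4↦2, 5↦3, 6↦4]  zeros at y ∈ {0, 1}
  x = 4: [0↦1, 1↦4, 2↦1, 3↦1, 4↦6, 5↦4, 6↦4]  zeros at y ∈ ∅
  x = 5: [0↦0, 1↦2, 2↦0, 3↦3, 4↦6, 5↦4, 6↦6]  zeros at y ∈ {0, 2}
  x = 6: [0↦4, 1↦1, 2↦3, 3↦5, 4↦2, 5↦3, 6↦3]  zeros at y ∈ ∅
Collecting zeros: affine points = {(0, 3), (1, 2), (3, 0), (3, 1), (5, 0), (5, 2)}.
Total count |C(F_7)_aff| = 6.


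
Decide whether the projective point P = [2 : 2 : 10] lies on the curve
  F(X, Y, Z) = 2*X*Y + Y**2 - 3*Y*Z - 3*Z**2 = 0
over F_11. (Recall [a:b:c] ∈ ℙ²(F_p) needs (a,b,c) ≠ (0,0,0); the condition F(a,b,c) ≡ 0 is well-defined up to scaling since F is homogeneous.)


F(2,2,10) ≡ 4 (mod 11); P is NOT on the curve.

Evaluate F(2, 2, 10) term-by-term (mod 11).
  2*X*Y ↦ 2·2·2·1 = 8
  Y**2 ↦ 1·1·4·1 = 4
  -3*Y*Z ↦ -3·1·2·10 = -60
  -3*Z**2 ↦ -3·1·1·100 = -300
Sum: F(2, 2, 10) = (8) + (4) + (-60) + (-300) = -348.
Reducing mod 11: -348 ≡ 4 (mod 11).
Since F(a, b, c) ≡ 4 ≠ 0 (mod 11), P does NOT lie on the curve.


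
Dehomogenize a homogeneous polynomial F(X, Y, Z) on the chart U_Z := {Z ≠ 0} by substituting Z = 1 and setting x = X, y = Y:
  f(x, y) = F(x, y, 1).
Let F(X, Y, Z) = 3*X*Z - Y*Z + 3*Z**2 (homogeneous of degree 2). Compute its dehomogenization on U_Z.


f(x, y) = 3*x - y + 3

On U_Z we set Z = 1. Each monomial c·X^i·Y^j·Z^k in F becomes c·x^i·y^j·1^k = c·x^i·y^j.
Substituting Z = 1: F(X, Y, 1) = 3*x - y + 3.
Note: deg(f) ≤ deg(F) = 2; strict inequality happens when F is divisible by Z (lost terms).


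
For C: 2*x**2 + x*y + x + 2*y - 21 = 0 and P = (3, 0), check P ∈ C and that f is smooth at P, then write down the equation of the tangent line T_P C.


Tangent line at P: 13*x + 5*y - 39 = 0.

Step 1: f(3, 0) = 0, so P lies on C.
Step 2: partial derivatives
  f_x(x, y) = 4*x + y + 1, f_y(x, y) = x + 2.
  f_x(P) = 13, f_y(P) = 5 (gradient nonzero, so P is smooth).
Step 3: tangent line at P: 13·(x − 3) + 5·(y − 0) = 0.
Expanding: 13*x + 5*y - 39 = 0.


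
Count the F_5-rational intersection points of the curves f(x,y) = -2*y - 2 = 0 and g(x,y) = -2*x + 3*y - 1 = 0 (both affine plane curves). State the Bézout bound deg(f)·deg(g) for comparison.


Common zeros: {(3, 4)}; count = 1; Bézout bound = 1.

deg(f) = 1, deg(g) = 1, so Bézout bound = 1.
Scan x ∈ F_5. For each x, list the y ∈ F_5 with f(x, y) ≡ 0 and those with g(x, y) ≡ 0 (mod 5); the common zeros in that column are the intersection.
  x = 0: f ≡ 0 at y ∈ {4}; g ≡ 0 at y ∈ {2}; common: ∅.
  x = 1: f ≡ 0 at y ∈ {4}; g ≡ 0 at y ∈ {1}; common: ∅.
  x = 2: f ≡ 0 at y ∈ {4}; g ≡ 0 at y ∈ {0}; common: ∅.
  x = 3: f ≡ 0 at y ∈ {4}; g ≡ 0 at y ∈ {4}; common: {4}.
  x = 4: f ≡ 0 at y ∈ {4}; g ≡ 0 at y ∈ {3}; common: ∅.
Collecting: common zeros = {(3, 4)}, so the count is 1.
Comparison with the Bézout bound: 1 ≤ 1 = deg(f)·deg(g), as expected for curves with no common component (the bound is attained).


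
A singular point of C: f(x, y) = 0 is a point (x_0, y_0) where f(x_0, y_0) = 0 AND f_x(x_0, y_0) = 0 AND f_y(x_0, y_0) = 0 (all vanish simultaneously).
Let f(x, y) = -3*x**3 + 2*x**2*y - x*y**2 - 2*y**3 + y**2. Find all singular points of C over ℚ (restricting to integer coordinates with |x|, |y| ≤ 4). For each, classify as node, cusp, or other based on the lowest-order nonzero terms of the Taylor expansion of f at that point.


Singular points: {(0, 0)}; classification: cusp.

Compute partial derivatives:
  f_x = -9*x**2 + 4*x*y - y**2.
  f_y = 2*x**2 - 2*x*y - 6*y**2 + 2*y.
Scan x_0 ∈ {−4, ..., 4}. For each x_0, f_y(x_0, y) is a polynomial in y; find its integer roots y ∈ {−4, ..., 4}, then test f_x and f at those candidates.
  x = -4: f_y(-4, y) = -6*y**2 + 10*y + 32; no integer root y with |y| ≤ 4.
  x = -3: f_y(-3, y) = -6*y**2 + 8*y + 18; no integer root y with |y| ≤ 4.
  x = -2: f_y(-2, y) = -6*y**2 + 6*y + 8; no integer root y with |y| ≤ 4.
  x = -1: f_y(-1, y) = -6*y**2 + 4*y + 2; vanishes at y ∈ {1}. (-1, 1): f_x = -14 ≠ 0.
  x = 0: f_y(0, y) = -6*y**2 + 2*y; vanishes at y ∈ {0}. (0, 0): f_x = 0, f = 0 — SINGULAR.
  x = 1: f_y(1, y) = 2 - 6*y**2; no integer root y with |y| ≤ 4.
  x = 2: f_y(2, y) = -6*y**2 - 2*y + 8; vanishes at y ∈ {1}. (2, 1): f_x = -29 ≠ 0.
  x = 3: f_y(3, y) = -6*y**2 - 4*y + 18; no integer root y with |y| ≤ 4.
  x = 4: f_y(4, y) = -6*y**2 - 6*y + 32; no integer root y with |y| ≤ 4.
Only singular point on the grid: (0, 0).
Classify: substitute x = 0 + u, y = 0 + v and expand: f = -3*u**3 + 2*u**2*v - u*v**2 - 2*v**3 + v**2.
No constant or linear terms (consistent with a singular point). Quadratic part: v**2. Cubic part: -3*u**3 + 2*u**2*v - u*v**2 - 2*v**3.
The quadratic part v**2 is a perfect square, so there is a single (double) tangent line v = 0, i.e. y = 0. Restricting the cubic part to that line (v = 0) leaves -3*u**3 ≠ 0, so f is not divisible by v and the branch is v² ≈ 3*u**3 to lowest order — this is a cusp.
Classification: cusp.


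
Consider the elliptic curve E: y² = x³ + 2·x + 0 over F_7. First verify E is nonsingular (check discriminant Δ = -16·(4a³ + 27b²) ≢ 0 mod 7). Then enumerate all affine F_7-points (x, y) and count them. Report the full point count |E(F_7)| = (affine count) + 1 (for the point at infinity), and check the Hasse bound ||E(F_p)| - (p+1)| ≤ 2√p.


Affine points = {(0, 0), (4, 3), (4, 4), (5, 3), (5, 4), (6, 2), (6, 5)}; affine count = 7; |E(F_7)| = 8.

Discriminant check: Δ ∝ 4a³ + 27b² = 4·2³ + 27·0² = 4·8 + 27·0 ≡ 4 (mod 7). Nonzero ⇒ E is nonsingular.
For each x ∈ F_7, compute rhs = x³ + 2·x + 0 mod 7, then count y ∈ F_7 with y² ≡ rhs.
  x = 0: rhs = 0, matching y values: 0 (1 points).
  x = 1: rhs = 3, matching y values: none (0 points).
  x = 2: rhs = 5, matching y values: none (0 points).
  x = 3: rhs = 5, matching y values: none (0 points).
  x = 4: rhs = 2, matching y values: 3, 4 (2 points).
  x = 5: rhs = 2, matching y values: 3, 4 (2 points).
  x = 6: rhs = 4, matching y values: 2, 5 (2 points).
Total affine count: 7.
Full point count |E(F_7)| = 7 + 1 = 8.
Hasse bound: |8 − (7+1)| = |0| = 0 ≤ 2√7 ≈ 5.2915 ✓.


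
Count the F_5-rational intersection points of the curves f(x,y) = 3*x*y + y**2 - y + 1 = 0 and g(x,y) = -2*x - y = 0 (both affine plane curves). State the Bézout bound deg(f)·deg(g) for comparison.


Common zeros: ∅; count = 0; Bézout bound = 2.

deg(f) = 2, deg(g) = 1, so Bézout bound = 2.
Scan x ∈ F_5. For each x, list the y ∈ F_5 with f(x, y) ≡ 0 and those with g(x, y) ≡ 0 (mod 5); the common zeros in that column are the intersection.
  x = 0: f ≡ 0 at y ∈ ∅; g ≡ 0 at y ∈ {0}; common: ∅.
  x = 1: f ≡ 0 at y ∈ {4}; g ≡ 0 at y ∈ {3}; common: ∅.
  x = 2: f ≡ 0 at y ∈ {2, 3}; g ≡ 0 at y ∈ {1}; common: ∅.
  x = 3: f ≡ 0 at y ∈ {1}; g ≡ 0 at y ∈ {4}; common: ∅.
  x = 4: f ≡ 0 at y ∈ ∅; g ≡ 0 at y ∈ {2}; common: ∅.
Collecting: common zeros = ∅, so the count is 0.
Comparison with the Bézout bound: 0 ≤ 2 = deg(f)·deg(g), as expected for curves with no common component (the affine F_5-count falls short of the bound because intersections may lie at infinity, over extension fields, or carry multiplicity).


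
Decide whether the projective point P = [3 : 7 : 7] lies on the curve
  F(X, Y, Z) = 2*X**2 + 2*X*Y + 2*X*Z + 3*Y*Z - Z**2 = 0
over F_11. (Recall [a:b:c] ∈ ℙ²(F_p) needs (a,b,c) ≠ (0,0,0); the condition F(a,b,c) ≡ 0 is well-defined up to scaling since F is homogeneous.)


F(3,7,7) ≡ 2 (mod 11); P is NOT on the curve.

Evaluate F(3, 7, 7) term-by-term (mod 11).
  2*X**2 ↦ 2·9·1·1 = 18
  2*X*Y ↦ 2·3·7·1 = 42
  2*X*Z ↦ 2·3·1·7 = 42
  3*Y*Z ↦ 3·1·7·7 = 147
  -Z**2 ↦ -1·1·1·49 = -49
Sum: F(3, 7, 7) = (18) + (42) + (42) + (147) + (-49) = 200.
Reducing mod 11: 200 ≡ 2 (mod 11).
Since F(a, b, c) ≡ 2 ≠ 0 (mod 11), P does NOT lie on the curve.


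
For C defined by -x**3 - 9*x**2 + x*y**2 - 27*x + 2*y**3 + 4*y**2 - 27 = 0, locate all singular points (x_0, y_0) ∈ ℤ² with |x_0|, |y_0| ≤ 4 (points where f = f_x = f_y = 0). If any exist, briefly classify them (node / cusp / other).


Singular points: {(-3, 0)}; classification: cusp.

Compute partial derivatives:
  f_x = -3*x**2 - 18*x + y**2 - 27.
  f_y = 2*x*y + 6*y**2 + 8*y.
Scan x_0 ∈ {−4, ..., 4}. For each x_0, f_y(x_0, y) is a polynomial in y; find its integer roots y ∈ {−4, ..., 4}, then test f_x and f at those candidates.
  x = -4: f_y(-4, y) = 6*y**2; vanishes at y ∈ {0}. (-4, 0): f_x = -3 ≠ 0.
  x = -3: f_y(-3, y) = 6*y**2 + 2*y; vanishes at y ∈ {0}. (-3, 0): f_x = 0, f = 0 — SINGULAR.
  x = -2: f_y(-2, y) = 6*y**2 + 4*y; vanishes at y ∈ {0}. (-2, 0): f_x = -3 ≠ 0.
  x = -1: f_y(-1, y) = 6*y**2 + 6*y; vanishes at y ∈ {-1, 0}. (-1, -1): f_x = -11 ≠ 0; (-1, 0): f_x = -12 ≠ 0.
  x = 0: f_y(0, y) = 6*y**2 + 8*y; vanishes at y ∈ {0}. (0, 0): f_x = -27 ≠ 0.
  x = 1: f_y(1, y) = 6*y**2 + 10*y; vanishes at y ∈ {0}. (1, 0): f_x = -48 ≠ 0.
  x = 2: f_y(2, y) = 6*y**2 + 12*y; vanishes at y ∈ {-2, 0}. (2, -2): f_x = -71 ≠ 0; (2, 0): f_x = -75 ≠ 0.
  x = 3: f_y(3, y) = 6*y**2 + 14*y; vanishes at y ∈ {0}. (3, 0): f_x = -108 ≠ 0.
  x = 4: f_y(4, y) = 6*y**2 + 16*y; vanishes at y ∈ {0}. (4, 0): f_x = -147 ≠ 0.
Only singular point on the grid: (-3, 0).
Classify: substitute x = -3 + u, y = 0 + v and expand: f = -u**3 + u*v**2 + 2*v**3 + v**2.
No constant or linear terms (consistent with a singular point). Quadratic part: v**2. Cubic part: -u**3 + u*v**2 + 2*v**3.
The quadratic part v**2 is a perfect square, so there is a single (double) tangent line v = 0, i.e. y = 0. Restricting the cubic part to that line (v = 0) leaves -u**3 ≠ 0, so f is not divisible by v and the branch is v² ≈ u**3 to lowest order — this is a cusp.
Classification: cusp.


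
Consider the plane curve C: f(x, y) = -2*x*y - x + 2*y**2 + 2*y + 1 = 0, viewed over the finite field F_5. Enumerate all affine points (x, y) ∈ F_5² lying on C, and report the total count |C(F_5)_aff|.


Affine F_5-points: {(0, 1), (0, 3), (1, 0), (4, 4)}; count = 4.

For each of the 25 pairs (x, y) ∈ F_5², evaluate f(x, y) mod 5. Record the zeros.
  x = 0: [0↦1, 1↦0, 2↦3, 3↦0, 4↦1]  zeros at y ∈ {1, 3}
  x = 1: [0↦0, 1↦2, 2↦3, 3↦3, 4↦2]  zeros at y ∈ {0}
  x = 2: [0↦4, 1↦4, 2↦3, 3↦1, 4↦3]  zeros at y ∈ ∅
  x = 3: [0↦3, 1↦1, 2↦3, 3↦4, 4↦4]  zeros at y ∈ ∅
  x = 4: [0↦2, 1↦3, 2↦3, 3↦2, 4↦0]  zeros at y ∈ {4}
Collecting zeros: affine points = {(0, 1), (0, 3), (1, 0), (4, 4)}.
Total count |C(F_5)_aff| = 4.


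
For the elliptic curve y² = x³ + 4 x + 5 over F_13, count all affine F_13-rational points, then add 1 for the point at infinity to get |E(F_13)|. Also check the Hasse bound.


Affine points = {(1, 6), (1, 7), (7, 5), (7, 8), (8, 4), (8, 9), (9, 4), (9, 9), (12, 0)}; affine count = 9; |E(F_13)| = 10.

Discriminant check: Δ ∝ 4a³ + 27b² = 4·4³ + 27·5² = 4·64 + 27·25 ≡ 8 (mod 13). Nonzero ⇒ E is nonsingular.
For each x ∈ F_13, compute rhs = x³ + 4·x + 5 mod 13, then count y ∈ F_13 with y² ≡ rhs.
  x = 0: rhs = 5, matching y values: none (0 points).
  x = 1: rhs = 10, matching y values: 6, 7 (2 points).
  x = 2: rhs = 8, matching y values: none (0 points).
  x = 3: rhs = 5, matching y values: none (0 points).
  x = 4: rhs = 7, matching y values: none (0 points).
  x = 5: rhs = 7, matching y values: none (0 points).
  x = 6: rhs = 11, matching y values: none (0 points).
  x = 7: rhs = 12, matching y values: 5, 8 (2 points).
  x = 8: rhs = 3, matching y values: 4, 9 (2 points).
  x = 9: rhs = 3, matching y values: 4, 9 (2 points).
  x = 10: rhs = 5, matching y values: none (0 points).
  x = 11: rhs = 2, matching y values: none (0 points).
  x = 12: rhs = 0, matching y values: 0 (1 points).
Total affine count: 9.
Full point count |E(F_13)| = 9 + 1 = 10.
Hasse bound: |10 − (13+1)| = |-4| = 4 ≤ 2√13 ≈ 7.2111 ✓.


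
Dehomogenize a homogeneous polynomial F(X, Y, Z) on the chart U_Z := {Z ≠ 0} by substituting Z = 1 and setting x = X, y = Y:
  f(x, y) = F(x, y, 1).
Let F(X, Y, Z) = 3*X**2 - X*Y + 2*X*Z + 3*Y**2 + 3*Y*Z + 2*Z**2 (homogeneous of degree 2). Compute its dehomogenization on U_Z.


f(x, y) = 3*x**2 - x*y + 2*x + 3*y**2 + 3*y + 2

On U_Z we set Z = 1. Each monomial c·X^i·Y^j·Z^k in F becomes c·x^i·y^j·1^k = c·x^i·y^j.
Substituting Z = 1: F(X, Y, 1) = 3*x**2 - x*y + 2*x + 3*y**2 + 3*y + 2.
Note: deg(f) ≤ deg(F) = 2; strict inequality happens when F is divisible by Z (lost terms).


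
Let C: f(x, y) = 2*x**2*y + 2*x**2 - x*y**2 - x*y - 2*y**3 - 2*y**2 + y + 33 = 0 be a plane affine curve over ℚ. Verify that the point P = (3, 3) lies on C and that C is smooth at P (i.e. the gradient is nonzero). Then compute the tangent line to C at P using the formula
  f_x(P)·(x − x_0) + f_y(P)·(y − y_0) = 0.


Tangent line at P: 36*x - 68*y + 96 = 0.

Step 1: f(3, 3) = 0, so P lies on C.
Step 2: partial derivatives
  f_x(x, y) = 4*x*y + 4*x - y**2 - y, f_y(x, y) = 2*x**2 - 2*x*y - x - 6*y**2 - 4*y + 1.
  f_x(P) = 36, f_y(P) = -68 (gradient nonzero, so P is smooth).
Step 3: tangent line at P: 36·(x − 3) + -68·(y − 3) = 0.
Expanding: 36*x - 68*y + 96 = 0.


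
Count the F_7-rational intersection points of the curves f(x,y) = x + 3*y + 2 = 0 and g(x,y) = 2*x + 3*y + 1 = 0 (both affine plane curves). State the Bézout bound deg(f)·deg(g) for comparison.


Common zeros: {(1, 6)}; count = 1; Bézout bound = 1.

deg(f) = 1, deg(g) = 1, so Bézout bound = 1.
Scan x ∈ F_7. For each x, list the y ∈ F_7 with f(x, y) ≡ 0 and those with g(x, y) ≡ 0 (mod 7); the common zeros in that column are the intersection.
  x = 0: f ≡ 0 at y ∈ {4}; g ≡ 0 at y ∈ {2}; common: ∅.
  x = 1: f ≡ 0 at y ∈ {6}; g ≡ 0 at y ∈ {6}; common: {6}.
  x = 2: f ≡ 0 at y ∈ {1}; g ≡ 0 at y ∈ {3}; common: ∅.
  x = 3: f ≡ 0 at y ∈ {3}; g ≡ 0 at y ∈ {0}; common: ∅.
  x = 4: f ≡ 0 at y ∈ {5}; g ≡ 0 at y ∈ {4}; common: ∅.
  x = 5: f ≡ 0 at y ∈ {0}; g ≡ 0 at y ∈ {1}; common: ∅.
  x = 6: f ≡ 0 at y ∈ {2}; g ≡ 0 at y ∈ {5}; common: ∅.
Collecting: common zeros = {(1, 6)}, so the count is 1.
Comparison with the Bézout bound: 1 ≤ 1 = deg(f)·deg(g), as expected for curves with no common component (the bound is attained).


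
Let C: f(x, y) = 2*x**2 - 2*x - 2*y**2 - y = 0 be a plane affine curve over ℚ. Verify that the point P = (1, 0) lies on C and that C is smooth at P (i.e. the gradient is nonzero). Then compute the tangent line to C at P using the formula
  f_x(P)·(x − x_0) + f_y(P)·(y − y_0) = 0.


Tangent line at P: 2*x - y - 2 = 0.

Step 1: f(1, 0) = 0, so P lies on C.
Step 2: partial derivatives
  f_x(x, y) = 4*x - 2, f_y(x, y) = -4*y - 1.
  f_x(P) = 2, f_y(P) = -1 (gradient nonzero, so P is smooth).
Step 3: tangent line at P: 2·(x − 1) + -1·(y − 0) = 0.
Expanding: 2*x - y - 2 = 0.


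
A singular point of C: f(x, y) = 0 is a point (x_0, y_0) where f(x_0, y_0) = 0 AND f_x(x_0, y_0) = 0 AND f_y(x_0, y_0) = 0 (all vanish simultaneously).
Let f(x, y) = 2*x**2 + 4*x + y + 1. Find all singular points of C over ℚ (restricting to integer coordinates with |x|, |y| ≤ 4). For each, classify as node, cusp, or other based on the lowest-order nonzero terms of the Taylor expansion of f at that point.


No singular points in the scanned grid; C is smooth there.

Compute partial derivatives:
  f_x = 4*x + 4.
  f_y = 1.
f_y = 1 is a nonzero constant, so f_y never vanishes: no point (x, y) can satisfy f = f_x = f_y = 0. In particular no (x, y) ∈ {−4, ..., 4}² is singular; the curve is smooth.


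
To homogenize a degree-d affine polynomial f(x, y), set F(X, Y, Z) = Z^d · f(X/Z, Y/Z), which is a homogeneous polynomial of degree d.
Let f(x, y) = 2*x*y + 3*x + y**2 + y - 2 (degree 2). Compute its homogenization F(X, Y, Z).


F(X, Y, Z) = 2*X*Y + 3*X*Z + Y**2 + Y*Z - 2*Z**2

deg(f) = 2.
Substitute x = X/Z, y = Y/Z into f, then multiply by Z^2.
  monomial 2·x^1·y^1 ↦ 2·X^1·Y^1·Z^0.
  monomial 3·x^1·y^0 ↦ 3·X^1·Y^0·Z^1.
  monomial 1·x^0·y^2 ↦ 1·X^0·Y^2·Z^0.
  monomial 1·x^0·y^1 ↦ 1·X^0·Y^1·Z^1.
  monomial -2·x^0·y^0 ↦ -2·X^0·Y^0·Z^2.
Collecting: F(X, Y, Z) = 2*X*Y + 3*X*Z + Y**2 + Y*Z - 2*Z**2.


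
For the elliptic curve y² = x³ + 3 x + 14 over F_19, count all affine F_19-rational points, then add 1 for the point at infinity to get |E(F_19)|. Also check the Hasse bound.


Affine points = {(2, 3), (2, 16), (6, 1), (6, 18), (7, 6), (7, 13), (12, 7), (12, 12), (14, 8), (14, 11), (16, 4), (16, 15), (17, 0)}; affine count = 13; |E(F_19)| = 14.

Discriminant check: Δ ∝ 4a³ + 27b² = 4·3³ + 27·14² = 4·27 + 27·196 ≡ 4 (mod 19). Nonzero ⇒ E is nonsingular.
For each x ∈ F_19, compute rhs = x³ + 3·x + 14 mod 19, then count y ∈ F_19 with y² ≡ rhs.
  x = 0: rhs = 14, matching y values: none (0 points).
  x = 1: rhs = 18, matching y values: none (0 points).
  x = 2: rhs = 9, matching y values: 3, 16 (2 points).
  x = 3: rhs = 12, matching y values: none (0 points).
  x = 4: rhs = 14, matching y values: none (0 points).
  x = 5: rhs = 2, matching y values: none (0 points).
  x = 6: rhs = 1, matching y values: 1, 18 (2 points).
  x = 7: rhs = 17, matching y values: 6, 13 (2 points).
  x = 8: rhs = 18, matching y values: none (0 points).
  x = 9: rhs = 10, matching y values: none (0 points).
  x = 10: rhs = 18, matching y values: none (0 points).
  x = 11: rhs = 10, matching y values: none (0 points).
  x = 12: rhs = 11, matching y values: 7, 12 (2 points).
  x = 13: rhs = 8, matching y values: none (0 points).
  x = 14: rhs = 7, matching y values: 8, 11 (2 points).
  x = 15: rhs = 14, matching y values: none (0 points).
  x = 16: rhs = 16, matching y values: 4, 15 (2 points).
  x = 17: rhs = 0, matching y values: 0 (1 points).
  x = 18: rhs = 10, matching y values: none (0 points).
Total affine count: 13.
Full point count |E(F_19)| = 13 + 1 = 14.
Hasse bound: |14 − (19+1)| = |-6| = 6 ≤ 2√19 ≈ 8.7178 ✓.


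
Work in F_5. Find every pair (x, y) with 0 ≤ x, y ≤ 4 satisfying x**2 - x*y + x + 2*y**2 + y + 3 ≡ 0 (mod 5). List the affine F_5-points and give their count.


Affine F_5-points: {(1, 0), (2, 1), (2, 2), (3, 0), (3, 1), (4, 2)}; count = 6.

For each of the 25 pairs (x, y) ∈ F_5², evaluate f(x, y) mod 5. Record the zeros.
  x = 0: [0↦3, 1↦1, 2↦3, 3↦4, 4↦4]  zeros at y ∈ ∅
  x = 1: [0↦0, 1↦2, 2↦3, 3↦3, 4↦2]  zeros at y ∈ {0}
  x = 2: [0↦4, 1↦0, 2↦0, 3↦4, 4↦2]  zeros at y ∈ {1, 2}
  x = 3: [0↦0, 1↦0, 2↦4, 3↦2, 4↦4]  zeros at y ∈ {0, 1}
  x = 4: [0↦3, 1↦2, 2↦0, 3↦2, 4↦3]  zeros at y ∈ {2}
Collecting zeros: affine points = {(1, 0), (2, 1), (2, 2), (3, 0), (3, 1), (4, 2)}.
Total count |C(F_5)_aff| = 6.


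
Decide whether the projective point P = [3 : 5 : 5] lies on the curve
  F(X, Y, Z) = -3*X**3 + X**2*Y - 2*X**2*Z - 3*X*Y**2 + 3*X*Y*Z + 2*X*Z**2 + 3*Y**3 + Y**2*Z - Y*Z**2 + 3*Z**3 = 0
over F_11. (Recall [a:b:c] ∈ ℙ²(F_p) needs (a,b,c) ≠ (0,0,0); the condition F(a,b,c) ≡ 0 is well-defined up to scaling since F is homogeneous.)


F(3,5,5) ≡ 4 (mod 11); P is NOT on the curve.

Evaluate F(3, 5, 5) term-by-term (mod 11).
  -3*X**3 ↦ -3·27·1·1 = -81
  X**2*Y ↦ 1·9·5·1 = 45
  -2*X**2*Z ↦ -2·9·1·5 = -90
  -3*X*Y**2 ↦ -3·3·25·1 = -225
  3*X*Y*Z ↦ 3·3·5·5 = 225
  2*X*Z**2 ↦ 2·3·1·25 = 150
  3*Y**3 ↦ 3·1·125·1 = 375
  Y**2*Z ↦ 1·1·25·5 = 125
  -Y*Z**2 ↦ -1·1·5·25 = -125
  3*Z**3 ↦ 3·1·1·125 = 375
Sum: F(3, 5, 5) = (-81) + (45) + (-90) + (-225) + (225) + (150) + (375) + (125) + (-125) + (375) = 774.
Reducing mod 11: 774 ≡ 4 (mod 11).
Since F(a, b, c) ≡ 4 ≠ 0 (mod 11), P does NOT lie on the curve.


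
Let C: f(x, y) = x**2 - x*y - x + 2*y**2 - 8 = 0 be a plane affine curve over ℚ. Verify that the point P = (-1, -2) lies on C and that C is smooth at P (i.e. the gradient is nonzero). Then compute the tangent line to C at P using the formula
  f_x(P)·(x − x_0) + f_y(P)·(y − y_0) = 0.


Tangent line at P: -x - 7*y - 15 = 0.

Step 1: f(-1, -2) = 0, so P lies on C.
Step 2: partial derivatives
  f_x(x, y) = 2*x - y - 1, f_y(x, y) = -x + 4*y.
  f_x(P) = -1, f_y(P) = -7 (gradient nonzero, so P is smooth).
Step 3: tangent line at P: -1·(x − -1) + -7·(y − -2) = 0.
Expanding: -x - 7*y - 15 = 0.


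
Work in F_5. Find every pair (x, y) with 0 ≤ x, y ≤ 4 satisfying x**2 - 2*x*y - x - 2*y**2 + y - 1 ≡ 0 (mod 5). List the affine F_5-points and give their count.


Affine F_5-points: {(3, 0)}; count = 1.

For each of the 25 pairs (x, y) ∈ F_5², evaluate f(x, y) mod 5. Record the zeros.
  x = 0: [0↦4, 1↦3, 2↦3, 3↦4, 4↦1]  zeros at y ∈ ∅
  x = 1: [0↦4, 1↦1, 2↦4, 3↦3, 4↦3]  zeros at y ∈ ∅
  x = 2: [0↦1, 1↦1, 2↦2, 3↦4, 4↦2]  zeros at y ∈ ∅
  x = 3: [0↦0, 1↦3, 2↦2, 3↦2, 4↦3]  zeros at y ∈ {0}
  x = 4: [0↦1, 1↦2, 2↦4, 3↦2, 4↦1]  zeros at y ∈ ∅
Collecting zeros: affine points = {(3, 0)}.
Total count |C(F_5)_aff| = 1.


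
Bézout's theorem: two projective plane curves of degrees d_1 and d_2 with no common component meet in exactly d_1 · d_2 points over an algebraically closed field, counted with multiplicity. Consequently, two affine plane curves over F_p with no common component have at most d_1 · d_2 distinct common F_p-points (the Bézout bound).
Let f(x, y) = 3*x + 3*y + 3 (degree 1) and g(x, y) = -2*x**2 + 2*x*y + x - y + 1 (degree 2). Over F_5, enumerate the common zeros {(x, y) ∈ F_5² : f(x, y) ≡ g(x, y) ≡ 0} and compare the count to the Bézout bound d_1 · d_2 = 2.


Common zeros: ∅; count = 0; Bézout bound = 2.

deg(f) = 1, deg(g) = 2, so Bézout bound = 2.
Scan x ∈ F_5. For each x, list the y ∈ F_5 with f(x, y) ≡ 0 and those with g(x, y) ≡ 0 (mod 5); the common zeros in that column are the intersection.
  x = 0: f ≡ 0 at y ∈ {4}; g ≡ 0 at y ∈ {1}; common: ∅.
  x = 1: f ≡ 0 at y ∈ {3}; g ≡ 0 at y ∈ {0}; common: ∅.
  x = 2: f ≡ 0 at y ∈ {2}; g ≡ 0 at y ∈ {0}; common: ∅.
  x = 3: f ≡ 0 at y ∈ {1}; g ≡ 0 at y ∈ ∅; common: ∅.
  x = 4: f ≡ 0 at y ∈ {0}; g ≡ 0 at y ∈ {1}; common: ∅.
Collecting: common zeros = ∅, so the count is 0.
Comparison with the Bézout bound: 0 ≤ 2 = deg(f)·deg(g), as expected for curves with no common component (the affine F_5-count falls short of the bound because intersections may lie at infinity, over extension fields, or carry multiplicity).


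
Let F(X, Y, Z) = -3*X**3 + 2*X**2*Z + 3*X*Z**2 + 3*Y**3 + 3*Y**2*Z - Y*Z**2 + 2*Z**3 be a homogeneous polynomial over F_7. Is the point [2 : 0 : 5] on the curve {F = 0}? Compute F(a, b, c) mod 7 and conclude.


F(2,0,5) ≡ 3 (mod 7); P is NOT on the curve.

Evaluate F(2, 0, 5) term-by-term (mod 7).
  -3*X**3 ↦ -3·8·1·1 = -24
  2*X**2*Z ↦ 2·4·1·5 = 40
  3*X*Z**2 ↦ 3·2·1·25 = 150
  3*Y**3 ↦ 3·1·0·1 = 0
  3*Y**2*Z ↦ 3·1·0·5 = 0
  -Y*Z**2 ↦ -1·1·0·25 = 0
  2*Z**3 ↦ 2·1·1·125 = 250
Sum: F(2, 0, 5) = (-24) + (40) + (150) + (0) + (0) + (0) + (250) = 416.
Reducing mod 7: 416 ≡ 3 (mod 7).
Since F(a, b, c) ≡ 3 ≠ 0 (mod 7), P does NOT lie on the curve.


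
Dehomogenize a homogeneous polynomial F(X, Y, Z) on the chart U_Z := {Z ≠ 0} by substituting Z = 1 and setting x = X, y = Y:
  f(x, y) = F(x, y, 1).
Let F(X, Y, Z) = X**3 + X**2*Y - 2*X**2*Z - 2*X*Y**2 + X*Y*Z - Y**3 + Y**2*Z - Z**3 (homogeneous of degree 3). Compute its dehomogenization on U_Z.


f(x, y) = x**3 + x**2*y - 2*x**2 - 2*x*y**2 + x*y - y**3 + y**2 - 1

On U_Z we set Z = 1. Each monomial c·X^i·Y^j·Z^k in F becomes c·x^i·y^j·1^k = c·x^i·y^j.
Substituting Z = 1: F(X, Y, 1) = x**3 + x**2*y - 2*x**2 - 2*x*y**2 + x*y - y**3 + y**2 - 1.
Note: deg(f) ≤ deg(F) = 3; strict inequality happens when F is divisible by Z (lost terms).


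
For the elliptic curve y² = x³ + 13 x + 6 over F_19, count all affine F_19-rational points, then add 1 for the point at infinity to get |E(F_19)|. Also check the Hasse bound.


Affine points = {(0, 5), (0, 14), (1, 1), (1, 18), (5, 5), (5, 14), (9, 4), (9, 15), (11, 6), (11, 13), (12, 3), (12, 16), (13, 4), (13, 15), (14, 5), (14, 14), (15, 2), (15, 17), (16, 4), (16, 15), (18, 7), (18, 12)}; affine count = 22; |E(F_19)| = 23.

Discriminant check: Δ ∝ 4a³ + 27b² = 4·13³ + 27·6² = 4·2197 + 27·36 ≡ 13 (mod 19). Nonzero ⇒ E is nonsingular.
For each x ∈ F_19, compute rhs = x³ + 13·x + 6 mod 19, then count y ∈ F_19 with y² ≡ rhs.
  x = 0: rhs = 6, matching y values: 5, 14 (2 points).
  x = 1: rhs = 1, matching y values: 1, 18 (2 points).
  x = 2: rhs = 2, matching y values: none (0 points).
  x = 3: rhs = 15, matching y values: none (0 points).
  x = 4: rhs = 8, matching y values: none (0 points).
  x = 5: rhs = 6, matching y values: 5, 14 (2 points).
  x = 6: rhs = 15, matching y values: none (0 points).
  x = 7: rhs = 3, matching y values: none (0 points).
  x = 8: rhs = 14, matching y values: none (0 points).
  x = 9: rhs = 16, matching y values: 4, 15 (2 points).
  x = 10: rhs = 15, matching y values: none (0 points).
  x = 11: rhs = 17, matching y values: 6, 13 (2 points).
  x = 12: rhs = 9, matching y values: 3, 16 (2 points).
  x = 13: rhs = 16, matching y values: 4, 15 (2 points).
  x = 14: rhs = 6, matching y values: 5, 14 (2 points).
  x = 15: rhs = 4, matching y values: 2, 17 (2 points).
  x = 16: rhs = 16, matching y values: 4, 15 (2 points).
  x = 17: rhs = 10, matching y values: none (0 points).
  x = 18: rhs = 11, matching y values: 7, 12 (2 points).
Total affine count: 22.
Full point count |E(F_19)| = 22 + 1 = 23.
Hasse bound: |23 − (19+1)| = |3| = 3 ≤ 2√19 ≈ 8.7178 ✓.


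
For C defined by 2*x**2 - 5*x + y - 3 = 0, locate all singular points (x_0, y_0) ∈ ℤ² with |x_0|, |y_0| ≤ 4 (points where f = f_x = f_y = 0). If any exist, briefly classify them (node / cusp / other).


No singular points in the scanned grid; C is smooth there.

Compute partial derivatives:
  f_x = 4*x - 5.
  f_y = 1.
f_y = 1 is a nonzero constant, so f_y never vanishes: no point (x, y) can satisfy f = f_x = f_y = 0. In particular no (x, y) ∈ {−4, ..., 4}² is singular; the curve is smooth.


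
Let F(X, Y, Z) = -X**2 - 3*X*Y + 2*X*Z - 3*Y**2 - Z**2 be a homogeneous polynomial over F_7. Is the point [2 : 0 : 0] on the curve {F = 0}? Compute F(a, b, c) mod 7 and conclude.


F(2,0,0) ≡ 3 (mod 7); P is NOT on the curve.

Evaluate F(2, 0, 0) term-by-term (mod 7).
  -X**2 ↦ -1·4·1·1 = -4
  -3*X*Y ↦ -3·2·0·1 = 0
  2*X*Z ↦ 2·2·1·0 = 0
  -3*Y**2 ↦ -3·1·0·1 = 0
  -Z**2 ↦ -1·1·1·0 = 0
Sum: F(2, 0, 0) = (-4) + (0) + (0) + (0) + (0) = -4.
Reducing mod 7: -4 ≡ 3 (mod 7).
Since F(a, b, c) ≡ 3 ≠ 0 (mod 7), P does NOT lie on the curve.


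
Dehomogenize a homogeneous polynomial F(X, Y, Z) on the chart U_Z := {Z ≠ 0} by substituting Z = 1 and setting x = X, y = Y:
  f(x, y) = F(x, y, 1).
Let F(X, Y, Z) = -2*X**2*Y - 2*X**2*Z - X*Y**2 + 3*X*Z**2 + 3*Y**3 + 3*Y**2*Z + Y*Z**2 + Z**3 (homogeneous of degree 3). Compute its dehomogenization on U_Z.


f(x, y) = -2*x**2*y - 2*x**2 - x*y**2 + 3*x + 3*y**3 + 3*y**2 + y + 1

On U_Z we set Z = 1. Each monomial c·X^i·Y^j·Z^k in F becomes c·x^i·y^j·1^k = c·x^i·y^j.
Substituting Z = 1: F(X, Y, 1) = -2*x**2*y - 2*x**2 - x*y**2 + 3*x + 3*y**3 + 3*y**2 + y + 1.
Note: deg(f) ≤ deg(F) = 3; strict inequality happens when F is divisible by Z (lost terms).


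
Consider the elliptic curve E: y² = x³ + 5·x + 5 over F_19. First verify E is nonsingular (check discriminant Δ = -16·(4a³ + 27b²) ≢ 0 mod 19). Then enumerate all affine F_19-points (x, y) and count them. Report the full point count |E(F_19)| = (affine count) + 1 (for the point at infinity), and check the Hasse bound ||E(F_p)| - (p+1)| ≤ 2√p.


Affine points = {(0, 9), (0, 10), (1, 7), (1, 12), (2, 2), (2, 17), (3, 3), (3, 16), (6, 2), (6, 17), (8, 5), (8, 14), (9, 0), (11, 2), (11, 17), (12, 8), (12, 11), (13, 5), (13, 14), (14, 8), (14, 11), (15, 4), (15, 15), (16, 1), (16, 18), (17, 5), (17, 14)}; affine count = 27; |E(F_19)| = 28.

Discriminant check: Δ ∝ 4a³ + 27b² = 4·5³ + 27·5² = 4·125 + 27·25 ≡ 16 (mod 19). Nonzero ⇒ E is nonsingular.
For each x ∈ F_19, compute rhs = x³ + 5·x + 5 mod 19, then count y ∈ F_19 with y² ≡ rhs.
  x = 0: rhs = 5, matching y values: 9, 10 (2 points).
  x = 1: rhs = 11, matching y values: 7, 12 (2 points).
  x = 2: rhs = 4, matching y values: 2, 17 (2 points).
  x = 3: rhs = 9, matching y values: 3, 16 (2 points).
  x = 4: rhs = 13, matching y values: none (0 points).
  x = 5: rhs = 3, matching y values: none (0 points).
  x = 6: rhs = 4, matching y values: 2, 17 (2 points).
  x = 7: rhs = 3, matching y values: none (0 points).
  x = 8: rhs = 6, matching y values: 5, 14 (2 points).
  x = 9: rhs = 0, matching y values: 0 (1 points).
  x = 10: rhs = 10, matching y values: none (0 points).
  x = 11: rhs = 4, matching y values: 2, 17 (2 points).
  x = 12: rhs = 7, matching y values: 8, 11 (2 points).
  x = 13: rhs = 6, matching y values: 5, 14 (2 points).
  x = 14: rhs = 7, matching y values: 8, 11 (2 points).
  x = 15: rhs = 16, matching y values: 4, 15 (2 points).
  x = 16: rhs = 1, matching y values: 1, 18 (2 points).
  x = 17: rhs = 6, matching y values: 5, 14 (2 points).
  x = 18: rhs = 18, matching y values: none (0 points).
Total affine count: 27.
Full point count |E(F_19)| = 27 + 1 = 28.
Hasse bound: |28 − (19+1)| = |8| = 8 ≤ 2√19 ≈ 8.7178 ✓.


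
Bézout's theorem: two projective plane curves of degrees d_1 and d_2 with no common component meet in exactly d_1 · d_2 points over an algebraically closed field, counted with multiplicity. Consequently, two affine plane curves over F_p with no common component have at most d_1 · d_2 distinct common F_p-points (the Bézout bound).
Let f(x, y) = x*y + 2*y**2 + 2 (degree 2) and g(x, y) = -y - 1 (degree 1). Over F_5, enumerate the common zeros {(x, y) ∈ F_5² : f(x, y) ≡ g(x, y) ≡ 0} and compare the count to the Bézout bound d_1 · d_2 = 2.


Common zeros: {(4, 4)}; count = 1; Bézout bound = 2.

deg(f) = 2, deg(g) = 1, so Bézout bound = 2.
Scan x ∈ F_5. For each x, list the y ∈ F_5 with f(x, y) ≡ 0 and those with g(x, y) ≡ 0 (mod 5); the common zeros in that column are the intersection.
  x = 0: f ≡ 0 at y ∈ {2, 3}; g ≡ 0 at y ∈ {4}; common: ∅.
  x = 1: f ≡ 0 at y ∈ {1}; g ≡ 0 at y ∈ {4}; common: ∅.
  x = 2: f ≡ 0 at y ∈ ∅; g ≡ 0 at y ∈ {4}; common: ∅.
  x = 3: f ≡ 0 at y ∈ ∅; g ≡ 0 at y ∈ {4}; common: ∅.
  x = 4: f ≡ 0 at y ∈ {4}; g ≡ 0 at y ∈ {4}; common: {4}.
Collecting: common zeros = {(4, 4)}, so the count is 1.
Comparison with the Bézout bound: 1 ≤ 2 = deg(f)·deg(g), as expected for curves with no common component (the affine F_5-count falls short of the bound because intersections may lie at infinity, over extension fields, or carry multiplicity).
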